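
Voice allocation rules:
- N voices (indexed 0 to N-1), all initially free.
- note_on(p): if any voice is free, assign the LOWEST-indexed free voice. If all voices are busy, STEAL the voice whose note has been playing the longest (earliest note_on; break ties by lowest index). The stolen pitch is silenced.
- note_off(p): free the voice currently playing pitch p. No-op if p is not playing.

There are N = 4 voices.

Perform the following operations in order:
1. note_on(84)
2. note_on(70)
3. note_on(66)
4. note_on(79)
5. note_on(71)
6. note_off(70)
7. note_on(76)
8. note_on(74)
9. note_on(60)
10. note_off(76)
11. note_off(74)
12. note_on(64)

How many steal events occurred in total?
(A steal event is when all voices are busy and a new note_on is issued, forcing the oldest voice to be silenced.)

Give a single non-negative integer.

Answer: 3

Derivation:
Op 1: note_on(84): voice 0 is free -> assigned | voices=[84 - - -]
Op 2: note_on(70): voice 1 is free -> assigned | voices=[84 70 - -]
Op 3: note_on(66): voice 2 is free -> assigned | voices=[84 70 66 -]
Op 4: note_on(79): voice 3 is free -> assigned | voices=[84 70 66 79]
Op 5: note_on(71): all voices busy, STEAL voice 0 (pitch 84, oldest) -> assign | voices=[71 70 66 79]
Op 6: note_off(70): free voice 1 | voices=[71 - 66 79]
Op 7: note_on(76): voice 1 is free -> assigned | voices=[71 76 66 79]
Op 8: note_on(74): all voices busy, STEAL voice 2 (pitch 66, oldest) -> assign | voices=[71 76 74 79]
Op 9: note_on(60): all voices busy, STEAL voice 3 (pitch 79, oldest) -> assign | voices=[71 76 74 60]
Op 10: note_off(76): free voice 1 | voices=[71 - 74 60]
Op 11: note_off(74): free voice 2 | voices=[71 - - 60]
Op 12: note_on(64): voice 1 is free -> assigned | voices=[71 64 - 60]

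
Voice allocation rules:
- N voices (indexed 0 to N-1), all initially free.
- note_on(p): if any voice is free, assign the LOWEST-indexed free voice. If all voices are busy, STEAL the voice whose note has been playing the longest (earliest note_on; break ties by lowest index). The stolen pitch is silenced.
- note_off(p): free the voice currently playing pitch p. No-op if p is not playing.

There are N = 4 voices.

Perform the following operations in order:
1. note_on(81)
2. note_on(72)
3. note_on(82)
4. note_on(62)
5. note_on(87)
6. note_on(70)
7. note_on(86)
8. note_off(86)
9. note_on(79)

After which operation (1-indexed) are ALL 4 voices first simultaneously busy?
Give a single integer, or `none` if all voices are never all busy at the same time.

Answer: 4

Derivation:
Op 1: note_on(81): voice 0 is free -> assigned | voices=[81 - - -]
Op 2: note_on(72): voice 1 is free -> assigned | voices=[81 72 - -]
Op 3: note_on(82): voice 2 is free -> assigned | voices=[81 72 82 -]
Op 4: note_on(62): voice 3 is free -> assigned | voices=[81 72 82 62]
Op 5: note_on(87): all voices busy, STEAL voice 0 (pitch 81, oldest) -> assign | voices=[87 72 82 62]
Op 6: note_on(70): all voices busy, STEAL voice 1 (pitch 72, oldest) -> assign | voices=[87 70 82 62]
Op 7: note_on(86): all voices busy, STEAL voice 2 (pitch 82, oldest) -> assign | voices=[87 70 86 62]
Op 8: note_off(86): free voice 2 | voices=[87 70 - 62]
Op 9: note_on(79): voice 2 is free -> assigned | voices=[87 70 79 62]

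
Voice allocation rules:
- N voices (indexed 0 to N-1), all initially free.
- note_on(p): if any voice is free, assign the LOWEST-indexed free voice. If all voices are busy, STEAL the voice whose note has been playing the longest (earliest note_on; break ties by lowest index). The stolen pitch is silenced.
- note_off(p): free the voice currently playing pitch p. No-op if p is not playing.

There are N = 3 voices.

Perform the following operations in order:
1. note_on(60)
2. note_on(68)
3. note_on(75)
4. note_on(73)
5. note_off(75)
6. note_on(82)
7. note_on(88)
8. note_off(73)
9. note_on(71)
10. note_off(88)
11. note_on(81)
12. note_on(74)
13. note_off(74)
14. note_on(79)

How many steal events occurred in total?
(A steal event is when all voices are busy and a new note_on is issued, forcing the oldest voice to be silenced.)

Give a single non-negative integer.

Answer: 3

Derivation:
Op 1: note_on(60): voice 0 is free -> assigned | voices=[60 - -]
Op 2: note_on(68): voice 1 is free -> assigned | voices=[60 68 -]
Op 3: note_on(75): voice 2 is free -> assigned | voices=[60 68 75]
Op 4: note_on(73): all voices busy, STEAL voice 0 (pitch 60, oldest) -> assign | voices=[73 68 75]
Op 5: note_off(75): free voice 2 | voices=[73 68 -]
Op 6: note_on(82): voice 2 is free -> assigned | voices=[73 68 82]
Op 7: note_on(88): all voices busy, STEAL voice 1 (pitch 68, oldest) -> assign | voices=[73 88 82]
Op 8: note_off(73): free voice 0 | voices=[- 88 82]
Op 9: note_on(71): voice 0 is free -> assigned | voices=[71 88 82]
Op 10: note_off(88): free voice 1 | voices=[71 - 82]
Op 11: note_on(81): voice 1 is free -> assigned | voices=[71 81 82]
Op 12: note_on(74): all voices busy, STEAL voice 2 (pitch 82, oldest) -> assign | voices=[71 81 74]
Op 13: note_off(74): free voice 2 | voices=[71 81 -]
Op 14: note_on(79): voice 2 is free -> assigned | voices=[71 81 79]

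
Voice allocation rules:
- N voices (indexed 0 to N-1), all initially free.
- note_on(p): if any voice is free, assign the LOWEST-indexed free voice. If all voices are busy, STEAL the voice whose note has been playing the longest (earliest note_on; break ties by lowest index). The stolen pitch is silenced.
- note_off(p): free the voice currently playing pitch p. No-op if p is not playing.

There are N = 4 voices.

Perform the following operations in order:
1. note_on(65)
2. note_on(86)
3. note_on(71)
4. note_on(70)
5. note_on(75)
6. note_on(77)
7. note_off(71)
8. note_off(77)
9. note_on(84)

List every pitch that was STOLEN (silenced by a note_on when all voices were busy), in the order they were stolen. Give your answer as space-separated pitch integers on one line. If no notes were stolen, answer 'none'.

Answer: 65 86

Derivation:
Op 1: note_on(65): voice 0 is free -> assigned | voices=[65 - - -]
Op 2: note_on(86): voice 1 is free -> assigned | voices=[65 86 - -]
Op 3: note_on(71): voice 2 is free -> assigned | voices=[65 86 71 -]
Op 4: note_on(70): voice 3 is free -> assigned | voices=[65 86 71 70]
Op 5: note_on(75): all voices busy, STEAL voice 0 (pitch 65, oldest) -> assign | voices=[75 86 71 70]
Op 6: note_on(77): all voices busy, STEAL voice 1 (pitch 86, oldest) -> assign | voices=[75 77 71 70]
Op 7: note_off(71): free voice 2 | voices=[75 77 - 70]
Op 8: note_off(77): free voice 1 | voices=[75 - - 70]
Op 9: note_on(84): voice 1 is free -> assigned | voices=[75 84 - 70]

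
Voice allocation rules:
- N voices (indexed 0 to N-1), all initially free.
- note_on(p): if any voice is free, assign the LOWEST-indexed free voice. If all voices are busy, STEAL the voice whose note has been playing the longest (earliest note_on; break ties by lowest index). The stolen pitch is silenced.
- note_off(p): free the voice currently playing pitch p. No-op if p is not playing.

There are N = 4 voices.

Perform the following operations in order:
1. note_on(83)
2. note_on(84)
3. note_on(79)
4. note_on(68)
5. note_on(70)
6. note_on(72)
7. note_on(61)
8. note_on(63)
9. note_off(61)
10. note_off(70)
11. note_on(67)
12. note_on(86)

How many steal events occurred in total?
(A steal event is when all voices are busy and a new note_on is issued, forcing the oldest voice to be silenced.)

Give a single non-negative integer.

Op 1: note_on(83): voice 0 is free -> assigned | voices=[83 - - -]
Op 2: note_on(84): voice 1 is free -> assigned | voices=[83 84 - -]
Op 3: note_on(79): voice 2 is free -> assigned | voices=[83 84 79 -]
Op 4: note_on(68): voice 3 is free -> assigned | voices=[83 84 79 68]
Op 5: note_on(70): all voices busy, STEAL voice 0 (pitch 83, oldest) -> assign | voices=[70 84 79 68]
Op 6: note_on(72): all voices busy, STEAL voice 1 (pitch 84, oldest) -> assign | voices=[70 72 79 68]
Op 7: note_on(61): all voices busy, STEAL voice 2 (pitch 79, oldest) -> assign | voices=[70 72 61 68]
Op 8: note_on(63): all voices busy, STEAL voice 3 (pitch 68, oldest) -> assign | voices=[70 72 61 63]
Op 9: note_off(61): free voice 2 | voices=[70 72 - 63]
Op 10: note_off(70): free voice 0 | voices=[- 72 - 63]
Op 11: note_on(67): voice 0 is free -> assigned | voices=[67 72 - 63]
Op 12: note_on(86): voice 2 is free -> assigned | voices=[67 72 86 63]

Answer: 4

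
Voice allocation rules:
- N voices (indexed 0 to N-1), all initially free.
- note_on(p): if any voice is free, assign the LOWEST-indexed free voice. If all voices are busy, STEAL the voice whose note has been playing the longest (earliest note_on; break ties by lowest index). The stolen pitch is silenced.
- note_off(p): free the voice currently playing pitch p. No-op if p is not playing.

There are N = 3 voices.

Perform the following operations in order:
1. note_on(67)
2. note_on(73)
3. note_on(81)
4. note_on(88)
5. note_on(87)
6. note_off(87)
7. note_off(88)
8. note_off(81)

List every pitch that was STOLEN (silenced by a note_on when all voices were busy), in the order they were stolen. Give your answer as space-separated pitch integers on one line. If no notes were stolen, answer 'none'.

Answer: 67 73

Derivation:
Op 1: note_on(67): voice 0 is free -> assigned | voices=[67 - -]
Op 2: note_on(73): voice 1 is free -> assigned | voices=[67 73 -]
Op 3: note_on(81): voice 2 is free -> assigned | voices=[67 73 81]
Op 4: note_on(88): all voices busy, STEAL voice 0 (pitch 67, oldest) -> assign | voices=[88 73 81]
Op 5: note_on(87): all voices busy, STEAL voice 1 (pitch 73, oldest) -> assign | voices=[88 87 81]
Op 6: note_off(87): free voice 1 | voices=[88 - 81]
Op 7: note_off(88): free voice 0 | voices=[- - 81]
Op 8: note_off(81): free voice 2 | voices=[- - -]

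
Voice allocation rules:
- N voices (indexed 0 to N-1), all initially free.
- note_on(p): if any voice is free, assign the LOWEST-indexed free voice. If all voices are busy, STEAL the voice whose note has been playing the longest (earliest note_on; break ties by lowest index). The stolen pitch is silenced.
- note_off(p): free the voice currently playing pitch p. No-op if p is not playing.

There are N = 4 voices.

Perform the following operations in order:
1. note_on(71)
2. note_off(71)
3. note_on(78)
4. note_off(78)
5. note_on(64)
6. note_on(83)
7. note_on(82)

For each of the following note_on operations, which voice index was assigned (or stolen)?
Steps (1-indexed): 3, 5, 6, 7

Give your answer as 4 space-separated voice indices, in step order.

Op 1: note_on(71): voice 0 is free -> assigned | voices=[71 - - -]
Op 2: note_off(71): free voice 0 | voices=[- - - -]
Op 3: note_on(78): voice 0 is free -> assigned | voices=[78 - - -]
Op 4: note_off(78): free voice 0 | voices=[- - - -]
Op 5: note_on(64): voice 0 is free -> assigned | voices=[64 - - -]
Op 6: note_on(83): voice 1 is free -> assigned | voices=[64 83 - -]
Op 7: note_on(82): voice 2 is free -> assigned | voices=[64 83 82 -]

Answer: 0 0 1 2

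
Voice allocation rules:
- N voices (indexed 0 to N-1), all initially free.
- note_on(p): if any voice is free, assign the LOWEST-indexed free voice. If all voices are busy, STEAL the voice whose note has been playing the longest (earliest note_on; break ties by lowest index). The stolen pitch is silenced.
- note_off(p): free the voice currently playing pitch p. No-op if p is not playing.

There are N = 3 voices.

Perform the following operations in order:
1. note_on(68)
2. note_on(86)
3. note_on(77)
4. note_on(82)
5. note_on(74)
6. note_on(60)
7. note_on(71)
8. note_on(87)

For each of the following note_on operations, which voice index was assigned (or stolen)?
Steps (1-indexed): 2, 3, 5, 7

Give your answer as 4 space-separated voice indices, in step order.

Op 1: note_on(68): voice 0 is free -> assigned | voices=[68 - -]
Op 2: note_on(86): voice 1 is free -> assigned | voices=[68 86 -]
Op 3: note_on(77): voice 2 is free -> assigned | voices=[68 86 77]
Op 4: note_on(82): all voices busy, STEAL voice 0 (pitch 68, oldest) -> assign | voices=[82 86 77]
Op 5: note_on(74): all voices busy, STEAL voice 1 (pitch 86, oldest) -> assign | voices=[82 74 77]
Op 6: note_on(60): all voices busy, STEAL voice 2 (pitch 77, oldest) -> assign | voices=[82 74 60]
Op 7: note_on(71): all voices busy, STEAL voice 0 (pitch 82, oldest) -> assign | voices=[71 74 60]
Op 8: note_on(87): all voices busy, STEAL voice 1 (pitch 74, oldest) -> assign | voices=[71 87 60]

Answer: 1 2 1 0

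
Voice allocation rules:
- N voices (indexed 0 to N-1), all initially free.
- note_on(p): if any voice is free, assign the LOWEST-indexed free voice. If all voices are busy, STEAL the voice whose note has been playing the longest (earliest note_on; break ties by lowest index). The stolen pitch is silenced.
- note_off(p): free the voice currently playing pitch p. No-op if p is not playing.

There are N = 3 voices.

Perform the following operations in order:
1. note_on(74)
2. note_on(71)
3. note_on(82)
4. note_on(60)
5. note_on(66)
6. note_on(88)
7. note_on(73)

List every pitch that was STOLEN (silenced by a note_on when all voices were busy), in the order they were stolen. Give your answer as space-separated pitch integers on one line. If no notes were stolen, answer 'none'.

Op 1: note_on(74): voice 0 is free -> assigned | voices=[74 - -]
Op 2: note_on(71): voice 1 is free -> assigned | voices=[74 71 -]
Op 3: note_on(82): voice 2 is free -> assigned | voices=[74 71 82]
Op 4: note_on(60): all voices busy, STEAL voice 0 (pitch 74, oldest) -> assign | voices=[60 71 82]
Op 5: note_on(66): all voices busy, STEAL voice 1 (pitch 71, oldest) -> assign | voices=[60 66 82]
Op 6: note_on(88): all voices busy, STEAL voice 2 (pitch 82, oldest) -> assign | voices=[60 66 88]
Op 7: note_on(73): all voices busy, STEAL voice 0 (pitch 60, oldest) -> assign | voices=[73 66 88]

Answer: 74 71 82 60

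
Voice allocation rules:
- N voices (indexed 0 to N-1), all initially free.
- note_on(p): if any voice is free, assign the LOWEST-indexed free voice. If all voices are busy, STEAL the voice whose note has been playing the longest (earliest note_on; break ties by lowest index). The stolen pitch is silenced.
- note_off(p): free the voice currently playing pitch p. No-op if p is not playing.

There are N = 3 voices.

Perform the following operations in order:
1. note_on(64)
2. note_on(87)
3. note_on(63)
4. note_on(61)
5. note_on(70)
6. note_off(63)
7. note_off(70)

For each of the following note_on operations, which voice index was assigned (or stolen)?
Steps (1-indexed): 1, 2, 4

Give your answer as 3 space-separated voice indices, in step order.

Answer: 0 1 0

Derivation:
Op 1: note_on(64): voice 0 is free -> assigned | voices=[64 - -]
Op 2: note_on(87): voice 1 is free -> assigned | voices=[64 87 -]
Op 3: note_on(63): voice 2 is free -> assigned | voices=[64 87 63]
Op 4: note_on(61): all voices busy, STEAL voice 0 (pitch 64, oldest) -> assign | voices=[61 87 63]
Op 5: note_on(70): all voices busy, STEAL voice 1 (pitch 87, oldest) -> assign | voices=[61 70 63]
Op 6: note_off(63): free voice 2 | voices=[61 70 -]
Op 7: note_off(70): free voice 1 | voices=[61 - -]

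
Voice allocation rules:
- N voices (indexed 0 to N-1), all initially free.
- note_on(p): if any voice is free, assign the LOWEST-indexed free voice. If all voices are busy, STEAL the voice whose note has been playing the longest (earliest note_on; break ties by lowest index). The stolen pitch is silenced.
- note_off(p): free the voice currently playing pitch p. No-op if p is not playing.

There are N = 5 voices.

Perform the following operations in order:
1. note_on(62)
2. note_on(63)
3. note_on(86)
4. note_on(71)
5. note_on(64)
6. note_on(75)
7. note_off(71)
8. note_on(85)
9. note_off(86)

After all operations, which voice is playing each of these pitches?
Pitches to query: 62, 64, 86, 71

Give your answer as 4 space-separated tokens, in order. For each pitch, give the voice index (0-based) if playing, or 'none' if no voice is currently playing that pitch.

Answer: none 4 none none

Derivation:
Op 1: note_on(62): voice 0 is free -> assigned | voices=[62 - - - -]
Op 2: note_on(63): voice 1 is free -> assigned | voices=[62 63 - - -]
Op 3: note_on(86): voice 2 is free -> assigned | voices=[62 63 86 - -]
Op 4: note_on(71): voice 3 is free -> assigned | voices=[62 63 86 71 -]
Op 5: note_on(64): voice 4 is free -> assigned | voices=[62 63 86 71 64]
Op 6: note_on(75): all voices busy, STEAL voice 0 (pitch 62, oldest) -> assign | voices=[75 63 86 71 64]
Op 7: note_off(71): free voice 3 | voices=[75 63 86 - 64]
Op 8: note_on(85): voice 3 is free -> assigned | voices=[75 63 86 85 64]
Op 9: note_off(86): free voice 2 | voices=[75 63 - 85 64]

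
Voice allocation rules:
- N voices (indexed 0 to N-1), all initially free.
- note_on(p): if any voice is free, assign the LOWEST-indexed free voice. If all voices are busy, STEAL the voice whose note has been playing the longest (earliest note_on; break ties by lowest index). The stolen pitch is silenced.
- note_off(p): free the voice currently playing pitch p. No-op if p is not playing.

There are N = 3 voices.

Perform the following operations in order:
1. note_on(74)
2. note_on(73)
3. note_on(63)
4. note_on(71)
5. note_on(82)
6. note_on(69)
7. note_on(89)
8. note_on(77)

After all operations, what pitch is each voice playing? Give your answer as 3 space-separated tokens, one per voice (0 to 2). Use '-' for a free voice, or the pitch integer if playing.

Answer: 89 77 69

Derivation:
Op 1: note_on(74): voice 0 is free -> assigned | voices=[74 - -]
Op 2: note_on(73): voice 1 is free -> assigned | voices=[74 73 -]
Op 3: note_on(63): voice 2 is free -> assigned | voices=[74 73 63]
Op 4: note_on(71): all voices busy, STEAL voice 0 (pitch 74, oldest) -> assign | voices=[71 73 63]
Op 5: note_on(82): all voices busy, STEAL voice 1 (pitch 73, oldest) -> assign | voices=[71 82 63]
Op 6: note_on(69): all voices busy, STEAL voice 2 (pitch 63, oldest) -> assign | voices=[71 82 69]
Op 7: note_on(89): all voices busy, STEAL voice 0 (pitch 71, oldest) -> assign | voices=[89 82 69]
Op 8: note_on(77): all voices busy, STEAL voice 1 (pitch 82, oldest) -> assign | voices=[89 77 69]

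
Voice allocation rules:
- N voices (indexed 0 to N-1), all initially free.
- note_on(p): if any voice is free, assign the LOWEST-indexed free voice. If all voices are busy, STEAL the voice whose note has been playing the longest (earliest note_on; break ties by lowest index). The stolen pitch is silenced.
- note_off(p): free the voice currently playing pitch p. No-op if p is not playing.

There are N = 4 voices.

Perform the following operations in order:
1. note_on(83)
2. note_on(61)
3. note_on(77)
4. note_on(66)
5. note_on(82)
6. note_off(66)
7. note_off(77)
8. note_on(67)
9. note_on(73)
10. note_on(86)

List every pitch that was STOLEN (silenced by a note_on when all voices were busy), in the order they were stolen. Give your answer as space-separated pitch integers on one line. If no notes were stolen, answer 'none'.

Answer: 83 61

Derivation:
Op 1: note_on(83): voice 0 is free -> assigned | voices=[83 - - -]
Op 2: note_on(61): voice 1 is free -> assigned | voices=[83 61 - -]
Op 3: note_on(77): voice 2 is free -> assigned | voices=[83 61 77 -]
Op 4: note_on(66): voice 3 is free -> assigned | voices=[83 61 77 66]
Op 5: note_on(82): all voices busy, STEAL voice 0 (pitch 83, oldest) -> assign | voices=[82 61 77 66]
Op 6: note_off(66): free voice 3 | voices=[82 61 77 -]
Op 7: note_off(77): free voice 2 | voices=[82 61 - -]
Op 8: note_on(67): voice 2 is free -> assigned | voices=[82 61 67 -]
Op 9: note_on(73): voice 3 is free -> assigned | voices=[82 61 67 73]
Op 10: note_on(86): all voices busy, STEAL voice 1 (pitch 61, oldest) -> assign | voices=[82 86 67 73]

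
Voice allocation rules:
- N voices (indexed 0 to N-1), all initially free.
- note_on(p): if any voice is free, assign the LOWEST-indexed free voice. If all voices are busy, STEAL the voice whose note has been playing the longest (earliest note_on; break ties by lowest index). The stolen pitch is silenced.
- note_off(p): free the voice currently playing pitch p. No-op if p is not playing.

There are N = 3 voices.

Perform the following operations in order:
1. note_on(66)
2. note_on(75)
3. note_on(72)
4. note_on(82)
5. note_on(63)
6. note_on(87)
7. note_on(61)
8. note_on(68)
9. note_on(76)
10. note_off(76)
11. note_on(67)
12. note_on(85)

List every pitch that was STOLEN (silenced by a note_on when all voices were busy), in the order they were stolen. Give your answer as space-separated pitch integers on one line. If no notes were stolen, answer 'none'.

Answer: 66 75 72 82 63 87 61

Derivation:
Op 1: note_on(66): voice 0 is free -> assigned | voices=[66 - -]
Op 2: note_on(75): voice 1 is free -> assigned | voices=[66 75 -]
Op 3: note_on(72): voice 2 is free -> assigned | voices=[66 75 72]
Op 4: note_on(82): all voices busy, STEAL voice 0 (pitch 66, oldest) -> assign | voices=[82 75 72]
Op 5: note_on(63): all voices busy, STEAL voice 1 (pitch 75, oldest) -> assign | voices=[82 63 72]
Op 6: note_on(87): all voices busy, STEAL voice 2 (pitch 72, oldest) -> assign | voices=[82 63 87]
Op 7: note_on(61): all voices busy, STEAL voice 0 (pitch 82, oldest) -> assign | voices=[61 63 87]
Op 8: note_on(68): all voices busy, STEAL voice 1 (pitch 63, oldest) -> assign | voices=[61 68 87]
Op 9: note_on(76): all voices busy, STEAL voice 2 (pitch 87, oldest) -> assign | voices=[61 68 76]
Op 10: note_off(76): free voice 2 | voices=[61 68 -]
Op 11: note_on(67): voice 2 is free -> assigned | voices=[61 68 67]
Op 12: note_on(85): all voices busy, STEAL voice 0 (pitch 61, oldest) -> assign | voices=[85 68 67]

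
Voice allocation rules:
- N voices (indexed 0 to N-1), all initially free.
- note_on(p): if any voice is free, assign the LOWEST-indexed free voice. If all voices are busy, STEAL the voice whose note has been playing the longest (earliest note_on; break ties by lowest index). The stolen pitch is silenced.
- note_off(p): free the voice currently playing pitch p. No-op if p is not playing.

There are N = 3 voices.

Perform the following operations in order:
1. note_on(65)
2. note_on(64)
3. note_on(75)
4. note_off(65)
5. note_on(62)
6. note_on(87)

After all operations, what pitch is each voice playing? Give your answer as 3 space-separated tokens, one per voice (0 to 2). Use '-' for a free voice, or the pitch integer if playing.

Answer: 62 87 75

Derivation:
Op 1: note_on(65): voice 0 is free -> assigned | voices=[65 - -]
Op 2: note_on(64): voice 1 is free -> assigned | voices=[65 64 -]
Op 3: note_on(75): voice 2 is free -> assigned | voices=[65 64 75]
Op 4: note_off(65): free voice 0 | voices=[- 64 75]
Op 5: note_on(62): voice 0 is free -> assigned | voices=[62 64 75]
Op 6: note_on(87): all voices busy, STEAL voice 1 (pitch 64, oldest) -> assign | voices=[62 87 75]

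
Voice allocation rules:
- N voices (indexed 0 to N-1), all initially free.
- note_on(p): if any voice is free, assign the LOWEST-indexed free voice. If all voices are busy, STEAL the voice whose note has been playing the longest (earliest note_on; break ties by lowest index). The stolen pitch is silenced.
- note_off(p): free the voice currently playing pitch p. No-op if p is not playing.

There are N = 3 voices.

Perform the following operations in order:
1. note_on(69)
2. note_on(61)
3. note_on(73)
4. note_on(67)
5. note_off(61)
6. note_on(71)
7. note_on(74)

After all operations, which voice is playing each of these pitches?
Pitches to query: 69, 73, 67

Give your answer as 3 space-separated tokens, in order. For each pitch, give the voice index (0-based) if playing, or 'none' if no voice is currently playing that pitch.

Op 1: note_on(69): voice 0 is free -> assigned | voices=[69 - -]
Op 2: note_on(61): voice 1 is free -> assigned | voices=[69 61 -]
Op 3: note_on(73): voice 2 is free -> assigned | voices=[69 61 73]
Op 4: note_on(67): all voices busy, STEAL voice 0 (pitch 69, oldest) -> assign | voices=[67 61 73]
Op 5: note_off(61): free voice 1 | voices=[67 - 73]
Op 6: note_on(71): voice 1 is free -> assigned | voices=[67 71 73]
Op 7: note_on(74): all voices busy, STEAL voice 2 (pitch 73, oldest) -> assign | voices=[67 71 74]

Answer: none none 0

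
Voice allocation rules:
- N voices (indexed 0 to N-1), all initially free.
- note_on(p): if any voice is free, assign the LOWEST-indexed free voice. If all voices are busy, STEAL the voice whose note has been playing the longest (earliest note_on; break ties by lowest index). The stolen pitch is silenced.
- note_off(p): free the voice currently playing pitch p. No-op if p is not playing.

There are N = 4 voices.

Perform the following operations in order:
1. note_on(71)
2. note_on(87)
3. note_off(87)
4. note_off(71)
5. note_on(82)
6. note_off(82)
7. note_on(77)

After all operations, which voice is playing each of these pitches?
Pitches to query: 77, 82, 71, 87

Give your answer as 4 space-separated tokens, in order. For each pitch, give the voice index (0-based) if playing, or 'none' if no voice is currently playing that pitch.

Answer: 0 none none none

Derivation:
Op 1: note_on(71): voice 0 is free -> assigned | voices=[71 - - -]
Op 2: note_on(87): voice 1 is free -> assigned | voices=[71 87 - -]
Op 3: note_off(87): free voice 1 | voices=[71 - - -]
Op 4: note_off(71): free voice 0 | voices=[- - - -]
Op 5: note_on(82): voice 0 is free -> assigned | voices=[82 - - -]
Op 6: note_off(82): free voice 0 | voices=[- - - -]
Op 7: note_on(77): voice 0 is free -> assigned | voices=[77 - - -]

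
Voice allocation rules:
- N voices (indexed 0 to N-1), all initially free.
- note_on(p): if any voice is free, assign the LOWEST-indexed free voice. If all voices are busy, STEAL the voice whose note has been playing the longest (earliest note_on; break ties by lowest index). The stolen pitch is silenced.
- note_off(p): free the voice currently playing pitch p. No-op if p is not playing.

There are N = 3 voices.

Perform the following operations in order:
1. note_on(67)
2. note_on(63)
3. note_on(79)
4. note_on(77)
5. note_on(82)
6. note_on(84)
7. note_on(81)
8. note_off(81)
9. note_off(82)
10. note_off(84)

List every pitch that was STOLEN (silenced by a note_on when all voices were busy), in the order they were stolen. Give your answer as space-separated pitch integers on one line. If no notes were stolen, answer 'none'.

Op 1: note_on(67): voice 0 is free -> assigned | voices=[67 - -]
Op 2: note_on(63): voice 1 is free -> assigned | voices=[67 63 -]
Op 3: note_on(79): voice 2 is free -> assigned | voices=[67 63 79]
Op 4: note_on(77): all voices busy, STEAL voice 0 (pitch 67, oldest) -> assign | voices=[77 63 79]
Op 5: note_on(82): all voices busy, STEAL voice 1 (pitch 63, oldest) -> assign | voices=[77 82 79]
Op 6: note_on(84): all voices busy, STEAL voice 2 (pitch 79, oldest) -> assign | voices=[77 82 84]
Op 7: note_on(81): all voices busy, STEAL voice 0 (pitch 77, oldest) -> assign | voices=[81 82 84]
Op 8: note_off(81): free voice 0 | voices=[- 82 84]
Op 9: note_off(82): free voice 1 | voices=[- - 84]
Op 10: note_off(84): free voice 2 | voices=[- - -]

Answer: 67 63 79 77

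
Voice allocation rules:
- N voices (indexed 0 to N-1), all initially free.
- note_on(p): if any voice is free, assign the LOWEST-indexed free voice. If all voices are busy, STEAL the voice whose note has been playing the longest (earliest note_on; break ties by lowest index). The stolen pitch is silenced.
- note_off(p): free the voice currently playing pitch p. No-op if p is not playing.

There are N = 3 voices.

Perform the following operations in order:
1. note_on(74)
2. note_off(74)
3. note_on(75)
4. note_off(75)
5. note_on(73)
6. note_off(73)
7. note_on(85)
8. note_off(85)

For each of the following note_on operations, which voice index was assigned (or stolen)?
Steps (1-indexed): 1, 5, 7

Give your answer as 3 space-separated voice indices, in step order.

Op 1: note_on(74): voice 0 is free -> assigned | voices=[74 - -]
Op 2: note_off(74): free voice 0 | voices=[- - -]
Op 3: note_on(75): voice 0 is free -> assigned | voices=[75 - -]
Op 4: note_off(75): free voice 0 | voices=[- - -]
Op 5: note_on(73): voice 0 is free -> assigned | voices=[73 - -]
Op 6: note_off(73): free voice 0 | voices=[- - -]
Op 7: note_on(85): voice 0 is free -> assigned | voices=[85 - -]
Op 8: note_off(85): free voice 0 | voices=[- - -]

Answer: 0 0 0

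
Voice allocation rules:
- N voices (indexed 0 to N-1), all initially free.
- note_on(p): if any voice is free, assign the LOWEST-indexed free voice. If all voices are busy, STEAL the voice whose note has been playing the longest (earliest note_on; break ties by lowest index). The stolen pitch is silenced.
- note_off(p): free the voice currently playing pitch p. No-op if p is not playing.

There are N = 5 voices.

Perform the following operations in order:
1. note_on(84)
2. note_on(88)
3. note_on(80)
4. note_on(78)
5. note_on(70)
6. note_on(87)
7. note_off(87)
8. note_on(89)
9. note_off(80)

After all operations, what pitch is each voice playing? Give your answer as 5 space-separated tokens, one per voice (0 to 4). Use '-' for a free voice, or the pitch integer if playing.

Answer: 89 88 - 78 70

Derivation:
Op 1: note_on(84): voice 0 is free -> assigned | voices=[84 - - - -]
Op 2: note_on(88): voice 1 is free -> assigned | voices=[84 88 - - -]
Op 3: note_on(80): voice 2 is free -> assigned | voices=[84 88 80 - -]
Op 4: note_on(78): voice 3 is free -> assigned | voices=[84 88 80 78 -]
Op 5: note_on(70): voice 4 is free -> assigned | voices=[84 88 80 78 70]
Op 6: note_on(87): all voices busy, STEAL voice 0 (pitch 84, oldest) -> assign | voices=[87 88 80 78 70]
Op 7: note_off(87): free voice 0 | voices=[- 88 80 78 70]
Op 8: note_on(89): voice 0 is free -> assigned | voices=[89 88 80 78 70]
Op 9: note_off(80): free voice 2 | voices=[89 88 - 78 70]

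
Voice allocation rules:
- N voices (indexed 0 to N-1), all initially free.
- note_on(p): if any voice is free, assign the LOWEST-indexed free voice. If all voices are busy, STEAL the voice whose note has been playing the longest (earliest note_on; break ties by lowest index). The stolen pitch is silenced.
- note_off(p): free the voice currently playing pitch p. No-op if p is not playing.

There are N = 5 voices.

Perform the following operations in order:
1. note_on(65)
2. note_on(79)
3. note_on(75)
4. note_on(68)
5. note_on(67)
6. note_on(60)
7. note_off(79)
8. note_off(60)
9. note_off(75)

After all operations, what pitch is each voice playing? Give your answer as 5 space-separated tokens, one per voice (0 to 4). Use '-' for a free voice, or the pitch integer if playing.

Answer: - - - 68 67

Derivation:
Op 1: note_on(65): voice 0 is free -> assigned | voices=[65 - - - -]
Op 2: note_on(79): voice 1 is free -> assigned | voices=[65 79 - - -]
Op 3: note_on(75): voice 2 is free -> assigned | voices=[65 79 75 - -]
Op 4: note_on(68): voice 3 is free -> assigned | voices=[65 79 75 68 -]
Op 5: note_on(67): voice 4 is free -> assigned | voices=[65 79 75 68 67]
Op 6: note_on(60): all voices busy, STEAL voice 0 (pitch 65, oldest) -> assign | voices=[60 79 75 68 67]
Op 7: note_off(79): free voice 1 | voices=[60 - 75 68 67]
Op 8: note_off(60): free voice 0 | voices=[- - 75 68 67]
Op 9: note_off(75): free voice 2 | voices=[- - - 68 67]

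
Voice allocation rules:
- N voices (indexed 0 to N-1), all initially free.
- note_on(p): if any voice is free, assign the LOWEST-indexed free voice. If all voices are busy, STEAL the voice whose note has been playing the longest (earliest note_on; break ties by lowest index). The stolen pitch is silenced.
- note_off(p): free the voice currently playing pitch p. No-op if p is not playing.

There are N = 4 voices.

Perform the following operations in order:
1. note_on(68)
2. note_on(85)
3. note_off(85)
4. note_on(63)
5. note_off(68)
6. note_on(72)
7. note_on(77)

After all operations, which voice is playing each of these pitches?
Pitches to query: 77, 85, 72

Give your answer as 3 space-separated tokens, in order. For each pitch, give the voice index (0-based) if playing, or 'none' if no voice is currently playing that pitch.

Op 1: note_on(68): voice 0 is free -> assigned | voices=[68 - - -]
Op 2: note_on(85): voice 1 is free -> assigned | voices=[68 85 - -]
Op 3: note_off(85): free voice 1 | voices=[68 - - -]
Op 4: note_on(63): voice 1 is free -> assigned | voices=[68 63 - -]
Op 5: note_off(68): free voice 0 | voices=[- 63 - -]
Op 6: note_on(72): voice 0 is free -> assigned | voices=[72 63 - -]
Op 7: note_on(77): voice 2 is free -> assigned | voices=[72 63 77 -]

Answer: 2 none 0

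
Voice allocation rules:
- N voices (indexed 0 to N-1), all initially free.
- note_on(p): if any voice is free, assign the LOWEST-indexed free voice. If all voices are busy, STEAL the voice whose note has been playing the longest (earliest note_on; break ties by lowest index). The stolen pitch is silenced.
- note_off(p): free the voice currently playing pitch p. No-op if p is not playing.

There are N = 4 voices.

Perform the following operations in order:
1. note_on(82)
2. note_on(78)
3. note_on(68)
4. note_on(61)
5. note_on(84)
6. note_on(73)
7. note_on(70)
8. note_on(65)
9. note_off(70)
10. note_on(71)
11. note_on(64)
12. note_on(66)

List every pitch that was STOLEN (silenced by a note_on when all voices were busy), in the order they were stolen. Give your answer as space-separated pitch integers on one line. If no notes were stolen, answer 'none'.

Op 1: note_on(82): voice 0 is free -> assigned | voices=[82 - - -]
Op 2: note_on(78): voice 1 is free -> assigned | voices=[82 78 - -]
Op 3: note_on(68): voice 2 is free -> assigned | voices=[82 78 68 -]
Op 4: note_on(61): voice 3 is free -> assigned | voices=[82 78 68 61]
Op 5: note_on(84): all voices busy, STEAL voice 0 (pitch 82, oldest) -> assign | voices=[84 78 68 61]
Op 6: note_on(73): all voices busy, STEAL voice 1 (pitch 78, oldest) -> assign | voices=[84 73 68 61]
Op 7: note_on(70): all voices busy, STEAL voice 2 (pitch 68, oldest) -> assign | voices=[84 73 70 61]
Op 8: note_on(65): all voices busy, STEAL voice 3 (pitch 61, oldest) -> assign | voices=[84 73 70 65]
Op 9: note_off(70): free voice 2 | voices=[84 73 - 65]
Op 10: note_on(71): voice 2 is free -> assigned | voices=[84 73 71 65]
Op 11: note_on(64): all voices busy, STEAL voice 0 (pitch 84, oldest) -> assign | voices=[64 73 71 65]
Op 12: note_on(66): all voices busy, STEAL voice 1 (pitch 73, oldest) -> assign | voices=[64 66 71 65]

Answer: 82 78 68 61 84 73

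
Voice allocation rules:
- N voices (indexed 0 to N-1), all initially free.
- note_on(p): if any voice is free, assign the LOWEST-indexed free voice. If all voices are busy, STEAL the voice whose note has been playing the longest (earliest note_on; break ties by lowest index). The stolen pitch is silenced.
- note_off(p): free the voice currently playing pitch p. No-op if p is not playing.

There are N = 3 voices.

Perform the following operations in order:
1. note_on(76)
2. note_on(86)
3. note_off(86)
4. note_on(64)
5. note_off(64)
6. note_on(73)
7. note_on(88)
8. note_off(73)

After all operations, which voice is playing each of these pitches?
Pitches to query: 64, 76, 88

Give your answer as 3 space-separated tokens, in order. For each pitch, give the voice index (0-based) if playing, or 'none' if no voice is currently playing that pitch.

Op 1: note_on(76): voice 0 is free -> assigned | voices=[76 - -]
Op 2: note_on(86): voice 1 is free -> assigned | voices=[76 86 -]
Op 3: note_off(86): free voice 1 | voices=[76 - -]
Op 4: note_on(64): voice 1 is free -> assigned | voices=[76 64 -]
Op 5: note_off(64): free voice 1 | voices=[76 - -]
Op 6: note_on(73): voice 1 is free -> assigned | voices=[76 73 -]
Op 7: note_on(88): voice 2 is free -> assigned | voices=[76 73 88]
Op 8: note_off(73): free voice 1 | voices=[76 - 88]

Answer: none 0 2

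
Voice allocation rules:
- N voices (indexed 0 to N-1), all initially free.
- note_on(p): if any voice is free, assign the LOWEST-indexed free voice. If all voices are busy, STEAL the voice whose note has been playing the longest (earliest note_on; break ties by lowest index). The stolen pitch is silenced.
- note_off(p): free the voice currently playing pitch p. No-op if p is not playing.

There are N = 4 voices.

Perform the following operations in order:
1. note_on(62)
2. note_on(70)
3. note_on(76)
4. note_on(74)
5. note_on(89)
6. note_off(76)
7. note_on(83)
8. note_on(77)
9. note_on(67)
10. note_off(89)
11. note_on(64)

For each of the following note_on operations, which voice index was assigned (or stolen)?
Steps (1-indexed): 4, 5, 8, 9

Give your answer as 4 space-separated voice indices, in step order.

Op 1: note_on(62): voice 0 is free -> assigned | voices=[62 - - -]
Op 2: note_on(70): voice 1 is free -> assigned | voices=[62 70 - -]
Op 3: note_on(76): voice 2 is free -> assigned | voices=[62 70 76 -]
Op 4: note_on(74): voice 3 is free -> assigned | voices=[62 70 76 74]
Op 5: note_on(89): all voices busy, STEAL voice 0 (pitch 62, oldest) -> assign | voices=[89 70 76 74]
Op 6: note_off(76): free voice 2 | voices=[89 70 - 74]
Op 7: note_on(83): voice 2 is free -> assigned | voices=[89 70 83 74]
Op 8: note_on(77): all voices busy, STEAL voice 1 (pitch 70, oldest) -> assign | voices=[89 77 83 74]
Op 9: note_on(67): all voices busy, STEAL voice 3 (pitch 74, oldest) -> assign | voices=[89 77 83 67]
Op 10: note_off(89): free voice 0 | voices=[- 77 83 67]
Op 11: note_on(64): voice 0 is free -> assigned | voices=[64 77 83 67]

Answer: 3 0 1 3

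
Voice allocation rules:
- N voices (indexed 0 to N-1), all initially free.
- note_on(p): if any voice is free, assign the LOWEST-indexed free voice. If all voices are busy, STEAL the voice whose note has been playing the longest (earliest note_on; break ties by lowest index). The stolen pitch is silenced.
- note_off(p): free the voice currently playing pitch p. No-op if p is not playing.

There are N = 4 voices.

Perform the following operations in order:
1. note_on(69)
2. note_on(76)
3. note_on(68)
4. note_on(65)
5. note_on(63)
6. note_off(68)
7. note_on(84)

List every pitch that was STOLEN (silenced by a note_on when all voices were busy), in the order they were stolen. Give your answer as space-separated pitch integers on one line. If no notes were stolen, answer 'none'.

Answer: 69

Derivation:
Op 1: note_on(69): voice 0 is free -> assigned | voices=[69 - - -]
Op 2: note_on(76): voice 1 is free -> assigned | voices=[69 76 - -]
Op 3: note_on(68): voice 2 is free -> assigned | voices=[69 76 68 -]
Op 4: note_on(65): voice 3 is free -> assigned | voices=[69 76 68 65]
Op 5: note_on(63): all voices busy, STEAL voice 0 (pitch 69, oldest) -> assign | voices=[63 76 68 65]
Op 6: note_off(68): free voice 2 | voices=[63 76 - 65]
Op 7: note_on(84): voice 2 is free -> assigned | voices=[63 76 84 65]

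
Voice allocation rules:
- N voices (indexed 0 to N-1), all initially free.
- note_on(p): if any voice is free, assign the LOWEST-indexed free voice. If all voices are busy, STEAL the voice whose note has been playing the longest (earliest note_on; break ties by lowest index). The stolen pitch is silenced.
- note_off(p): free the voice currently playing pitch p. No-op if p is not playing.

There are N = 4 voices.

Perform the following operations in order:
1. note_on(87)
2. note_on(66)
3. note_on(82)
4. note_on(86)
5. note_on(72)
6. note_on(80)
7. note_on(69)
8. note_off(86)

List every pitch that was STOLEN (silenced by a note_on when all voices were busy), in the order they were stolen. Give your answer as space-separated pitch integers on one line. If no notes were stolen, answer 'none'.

Op 1: note_on(87): voice 0 is free -> assigned | voices=[87 - - -]
Op 2: note_on(66): voice 1 is free -> assigned | voices=[87 66 - -]
Op 3: note_on(82): voice 2 is free -> assigned | voices=[87 66 82 -]
Op 4: note_on(86): voice 3 is free -> assigned | voices=[87 66 82 86]
Op 5: note_on(72): all voices busy, STEAL voice 0 (pitch 87, oldest) -> assign | voices=[72 66 82 86]
Op 6: note_on(80): all voices busy, STEAL voice 1 (pitch 66, oldest) -> assign | voices=[72 80 82 86]
Op 7: note_on(69): all voices busy, STEAL voice 2 (pitch 82, oldest) -> assign | voices=[72 80 69 86]
Op 8: note_off(86): free voice 3 | voices=[72 80 69 -]

Answer: 87 66 82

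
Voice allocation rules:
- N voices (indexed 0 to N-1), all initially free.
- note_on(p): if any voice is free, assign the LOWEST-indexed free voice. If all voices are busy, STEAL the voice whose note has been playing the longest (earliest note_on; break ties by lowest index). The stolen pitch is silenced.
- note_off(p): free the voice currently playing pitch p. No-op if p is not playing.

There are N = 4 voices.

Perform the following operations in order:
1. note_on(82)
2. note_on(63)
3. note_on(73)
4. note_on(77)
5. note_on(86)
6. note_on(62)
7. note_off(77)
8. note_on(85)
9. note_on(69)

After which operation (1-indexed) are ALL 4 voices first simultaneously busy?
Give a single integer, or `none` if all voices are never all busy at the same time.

Op 1: note_on(82): voice 0 is free -> assigned | voices=[82 - - -]
Op 2: note_on(63): voice 1 is free -> assigned | voices=[82 63 - -]
Op 3: note_on(73): voice 2 is free -> assigned | voices=[82 63 73 -]
Op 4: note_on(77): voice 3 is free -> assigned | voices=[82 63 73 77]
Op 5: note_on(86): all voices busy, STEAL voice 0 (pitch 82, oldest) -> assign | voices=[86 63 73 77]
Op 6: note_on(62): all voices busy, STEAL voice 1 (pitch 63, oldest) -> assign | voices=[86 62 73 77]
Op 7: note_off(77): free voice 3 | voices=[86 62 73 -]
Op 8: note_on(85): voice 3 is free -> assigned | voices=[86 62 73 85]
Op 9: note_on(69): all voices busy, STEAL voice 2 (pitch 73, oldest) -> assign | voices=[86 62 69 85]

Answer: 4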